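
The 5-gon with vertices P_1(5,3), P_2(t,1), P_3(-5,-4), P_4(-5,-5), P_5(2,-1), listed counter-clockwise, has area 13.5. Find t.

2

The doubled signed area Σ (x_i y_{i+1} − x_{i+1} y_i) is linear in t.
With t=0 it equals 41; the coefficient of t is -7 (from the two edges through P_2).
So -7·t + 41 = 2·13.5 = 27 ⇒ t = 2.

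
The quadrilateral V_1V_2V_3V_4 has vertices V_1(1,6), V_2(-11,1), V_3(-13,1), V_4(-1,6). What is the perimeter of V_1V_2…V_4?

30

|V_1V_2| = √((-12)² + (-5)²) = √169 = 13
|V_2V_3| = √((-2)² + (0)²) = √4 = 2
|V_3V_4| = √((12)² + (5)²) = √169 = 13
|V_4V_1| = √((2)² + (0)²) = √4 = 2
Perimeter = 13 + 2 + 13 + 2 = 30.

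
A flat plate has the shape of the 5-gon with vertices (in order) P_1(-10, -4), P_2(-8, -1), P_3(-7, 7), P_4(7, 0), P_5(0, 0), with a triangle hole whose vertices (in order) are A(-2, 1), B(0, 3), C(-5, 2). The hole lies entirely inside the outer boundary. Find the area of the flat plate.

Outer boundary:
Apply the shoelace formula: 2A = Σ (x_i·y_{i+1} − x_{i+1}·y_i), indices taken mod 5.
Cross-terms: -22, -63, -49, 0, 0  ⇒  Σ = -134
Area = |Σ|/2 = 67.
Hole:
Σ = (-6) + (15) + (-1) = 8
Area = |Σ|/2 = 4.
Net area = 67 − 4 = 63.

63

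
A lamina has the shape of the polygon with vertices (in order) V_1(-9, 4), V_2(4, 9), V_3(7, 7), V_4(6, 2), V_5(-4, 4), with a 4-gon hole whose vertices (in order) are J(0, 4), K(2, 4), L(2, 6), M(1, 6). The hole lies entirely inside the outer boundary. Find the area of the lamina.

Outer boundary:
Cross-terms: -97, -35, -28, 32, 20  ⇒  Σ = -108
Area = |Σ|/2 = 54.
Hole:
Apply the shoelace (surveyor's) formula: 2A = Σ (x_i·y_{i+1} − x_{i+1}·y_i), indices taken mod 4.
Σ = (-8) + (4) + (6) + (4) = 6
Area = |Σ|/2 = 3.
Net area = 54 − 3 = 51.

51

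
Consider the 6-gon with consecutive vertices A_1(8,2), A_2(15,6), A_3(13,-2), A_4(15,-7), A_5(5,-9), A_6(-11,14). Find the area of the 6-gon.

207

Apply the surveyor's formula: 2A = Σ (x_i·y_{i+1} − x_{i+1}·y_i), indices taken mod 6.
Cross-terms: 18, -108, -61, -100, -29, -134  ⇒  Σ = -414
Area = |Σ|/2 = 207.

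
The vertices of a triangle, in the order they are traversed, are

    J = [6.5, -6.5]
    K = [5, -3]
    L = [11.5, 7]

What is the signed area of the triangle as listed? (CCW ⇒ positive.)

-18.875

Σ = (13) + (69.5) + (-120.25) = -37.75
Signed area = Σ/2 = -18.875 (negative ⇒ clockwise traversal).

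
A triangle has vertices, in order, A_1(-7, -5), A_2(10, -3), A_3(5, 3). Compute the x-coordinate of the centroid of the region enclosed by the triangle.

8/3

Apply the shoelace formula. First the cross-terms c_i = x_i·y_{i+1} − x_{i+1}·y_i:
  71, 45, -4  ⇒  2A = 112, A = 56.
Then Σ (x_i + x_{i+1})·c_i = 896, so x̄ = 896 / (6·56) = 8/3.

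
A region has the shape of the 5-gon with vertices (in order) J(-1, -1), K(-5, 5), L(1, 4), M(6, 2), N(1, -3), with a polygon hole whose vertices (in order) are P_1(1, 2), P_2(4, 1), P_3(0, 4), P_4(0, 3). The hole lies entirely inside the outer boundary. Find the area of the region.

Outer boundary:
Apply the shoelace (surveyor's) formula: 2A = Σ (x_i·y_{i+1} − x_{i+1}·y_i), indices taken mod 5.
J→K: (-1)(5) − (-5)(-1) = -10
K→L: (-5)(4) − (1)(5) = -25
L→M: (1)(2) − (6)(4) = -22
M→N: (6)(-3) − (1)(2) = -20
N→J: (1)(-1) − (-1)(-3) = -4
Σ = -81
Area = |Σ|/2 = 40.5.
Hole:
Apply Gauss's area formula: 2A = Σ (x_i·y_{i+1} − x_{i+1}·y_i), indices taken mod 4.
Σ = (-7) + (16) + (0) + (-3) = 6
Area = |Σ|/2 = 3.
Net area = 40.5 − 3 = 37.5.

37.5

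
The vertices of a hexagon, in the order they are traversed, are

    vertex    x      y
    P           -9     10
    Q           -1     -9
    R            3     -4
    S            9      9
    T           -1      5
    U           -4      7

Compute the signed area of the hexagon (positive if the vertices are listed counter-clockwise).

Apply the shoelace (surveyor's) formula: 2A = Σ (x_i·y_{i+1} − x_{i+1}·y_i), indices taken mod 6.
P→Q: (-9)(-9) − (-1)(10) = 91
Q→R: (-1)(-4) − (3)(-9) = 31
R→S: (3)(9) − (9)(-4) = 63
S→T: (9)(5) − (-1)(9) = 54
T→U: (-1)(7) − (-4)(5) = 13
U→P: (-4)(10) − (-9)(7) = 23
Σ = 275
Signed area = Σ/2 = 137.5 (positive ⇒ counter-clockwise traversal).

137.5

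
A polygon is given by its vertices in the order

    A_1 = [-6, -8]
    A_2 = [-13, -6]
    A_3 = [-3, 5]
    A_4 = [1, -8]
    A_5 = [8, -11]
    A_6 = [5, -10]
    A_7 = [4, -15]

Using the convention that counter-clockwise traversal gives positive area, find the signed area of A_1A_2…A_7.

Apply Gauss's area formula: 2A = Σ (x_i·y_{i+1} − x_{i+1}·y_i), indices taken mod 7.
Cross-terms: -68, -83, 19, 53, -25, -35, -122  ⇒  Σ = -261
Signed area = Σ/2 = -130.5 (negative ⇒ clockwise traversal).

-130.5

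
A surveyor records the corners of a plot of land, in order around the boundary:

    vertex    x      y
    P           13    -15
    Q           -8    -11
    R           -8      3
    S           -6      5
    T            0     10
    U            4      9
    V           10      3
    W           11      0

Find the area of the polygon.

P→Q: (13)(-11) − (-8)(-15) = -263
Q→R: (-8)(3) − (-8)(-11) = -112
R→S: (-8)(5) − (-6)(3) = -22
S→T: (-6)(10) − (0)(5) = -60
T→U: (0)(9) − (4)(10) = -40
U→V: (4)(3) − (10)(9) = -78
V→W: (10)(0) − (11)(3) = -33
W→P: (11)(-15) − (13)(0) = -165
Σ = -773
Area = |Σ|/2 = 386.5.

386.5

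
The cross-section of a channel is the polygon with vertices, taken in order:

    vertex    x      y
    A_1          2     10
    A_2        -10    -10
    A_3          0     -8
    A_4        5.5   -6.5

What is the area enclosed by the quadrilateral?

136

Apply Gauss's area formula: 2A = Σ (x_i·y_{i+1} − x_{i+1}·y_i), indices taken mod 4.
Σ = (80) + (80) + (44) + (68) = 272
Area = |Σ|/2 = 136.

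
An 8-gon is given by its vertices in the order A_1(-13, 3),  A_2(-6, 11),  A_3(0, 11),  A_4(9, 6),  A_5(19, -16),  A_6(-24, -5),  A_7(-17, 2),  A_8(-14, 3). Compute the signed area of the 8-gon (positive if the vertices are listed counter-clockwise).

Apply Gauss's area formula: 2A = Σ (x_i·y_{i+1} − x_{i+1}·y_i), indices taken mod 8.
Σ = (-125) + (-66) + (-99) + (-258) + (-479) + (-133) + (-23) + (-3) = -1186
Signed area = Σ/2 = -593 (negative ⇒ clockwise traversal).

-593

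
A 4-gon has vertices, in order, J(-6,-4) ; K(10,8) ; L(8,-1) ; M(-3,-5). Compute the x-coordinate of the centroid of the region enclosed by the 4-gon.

109/33

Apply the shoelace (surveyor's) formula. First the cross-terms c_i = x_i·y_{i+1} − x_{i+1}·y_i:
  -8, -74, -43, -18  ⇒  2A = -143, A = -71.5.
Then Σ (x_i + x_{i+1})·c_i = -1417, so x̄ = -1417 / (6·(-71.5)) = 109/33.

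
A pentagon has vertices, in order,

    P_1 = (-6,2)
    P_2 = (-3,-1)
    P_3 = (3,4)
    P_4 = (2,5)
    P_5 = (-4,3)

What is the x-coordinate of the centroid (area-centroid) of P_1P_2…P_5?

-75/46

Apply Gauss's area formula. First the cross-terms c_i = x_i·y_{i+1} − x_{i+1}·y_i:
  12, -9, 7, 26, 10  ⇒  2A = 46, A = 23.
Then Σ (x_i + x_{i+1})·c_i = -225, so x̄ = -225 / (6·23) = -75/46.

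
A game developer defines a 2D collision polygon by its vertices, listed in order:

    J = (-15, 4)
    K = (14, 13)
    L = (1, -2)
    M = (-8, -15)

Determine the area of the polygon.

Apply the shoelace (surveyor's) formula: 2A = Σ (x_i·y_{i+1} − x_{i+1}·y_i), indices taken mod 4.
Σ = (-251) + (-41) + (-31) + (-257) = -580
Area = |Σ|/2 = 290.

290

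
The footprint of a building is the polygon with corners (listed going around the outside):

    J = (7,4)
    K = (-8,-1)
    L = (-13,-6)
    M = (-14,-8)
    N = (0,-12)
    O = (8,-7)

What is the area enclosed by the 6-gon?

Apply the shoelace (surveyor's) formula: 2A = Σ (x_i·y_{i+1} − x_{i+1}·y_i), indices taken mod 6.
J→K: (7)(-1) − (-8)(4) = 25
K→L: (-8)(-6) − (-13)(-1) = 35
L→M: (-13)(-8) − (-14)(-6) = 20
M→N: (-14)(-12) − (0)(-8) = 168
N→O: (0)(-7) − (8)(-12) = 96
O→J: (8)(4) − (7)(-7) = 81
Σ = 425
Area = |Σ|/2 = 212.5.

212.5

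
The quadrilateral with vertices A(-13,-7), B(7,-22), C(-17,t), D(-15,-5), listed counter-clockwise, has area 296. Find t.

23

Write out the shoelace sum; only the two edges meeting at C involve t:
2·Area = [(7·t − (-17)·(-22)) + ((-17)·(-5) − (-15)·t)] + 375
       = 22·t + 86 = 592
⇒ t = 23.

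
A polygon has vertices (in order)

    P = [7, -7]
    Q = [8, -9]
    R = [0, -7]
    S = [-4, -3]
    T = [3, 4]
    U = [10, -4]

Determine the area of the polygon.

96

Σ = (-7) + (-56) + (-28) + (-7) + (-52) + (-42) = -192
Area = |Σ|/2 = 96.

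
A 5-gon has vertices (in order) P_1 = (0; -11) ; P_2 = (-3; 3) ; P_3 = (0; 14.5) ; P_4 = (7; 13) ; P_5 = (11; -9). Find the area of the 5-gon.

Cross-terms: -33, -43.5, -101.5, -206, -121  ⇒  Σ = -505
Area = |Σ|/2 = 252.5.

252.5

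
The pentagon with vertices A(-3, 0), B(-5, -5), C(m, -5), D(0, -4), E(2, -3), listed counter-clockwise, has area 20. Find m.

The doubled signed area Σ (x_i y_{i+1} − x_{i+1} y_i) is linear in m.
With m=0 it equals 39; the coefficient of m is 1 (from the two edges through C).
So 1·m + 39 = 2·20 = 40 ⇒ m = 1.

1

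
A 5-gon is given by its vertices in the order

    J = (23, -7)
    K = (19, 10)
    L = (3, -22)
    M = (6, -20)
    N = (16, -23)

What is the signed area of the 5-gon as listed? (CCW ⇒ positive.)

Apply Gauss's area formula: 2A = Σ (x_i·y_{i+1} − x_{i+1}·y_i), indices taken mod 5.
Σ = (363) + (-448) + (72) + (182) + (417) = 586
Signed area = Σ/2 = 293 (positive ⇒ counter-clockwise traversal).

293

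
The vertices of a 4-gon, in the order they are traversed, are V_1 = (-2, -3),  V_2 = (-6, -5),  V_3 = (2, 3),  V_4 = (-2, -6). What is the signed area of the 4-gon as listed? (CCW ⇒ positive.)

-14

Σ = (-8) + (-8) + (-6) + (-6) = -28
Signed area = Σ/2 = -14 (negative ⇒ clockwise traversal).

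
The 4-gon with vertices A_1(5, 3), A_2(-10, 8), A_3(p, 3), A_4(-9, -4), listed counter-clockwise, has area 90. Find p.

The doubled signed area Σ (x_i y_{i+1} − x_{i+1} y_i) is linear in p.
With p=0 it equals 60; the coefficient of p is -12 (from the two edges through A_3).
So -12·p + 60 = 2·90 = 180 ⇒ p = -10.

-10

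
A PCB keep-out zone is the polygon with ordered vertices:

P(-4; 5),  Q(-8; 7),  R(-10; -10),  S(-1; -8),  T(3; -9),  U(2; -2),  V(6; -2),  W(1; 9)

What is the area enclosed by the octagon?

191

Apply the shoelace formula: 2A = Σ (x_i·y_{i+1} − x_{i+1}·y_i), indices taken mod 8.
Σ = (12) + (150) + (70) + (33) + (12) + (8) + (56) + (41) = 382
Area = |Σ|/2 = 191.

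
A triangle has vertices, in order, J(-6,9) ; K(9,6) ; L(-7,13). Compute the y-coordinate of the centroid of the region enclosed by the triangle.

28/3

Apply the shoelace (surveyor's) formula. First the cross-terms c_i = x_i·y_{i+1} − x_{i+1}·y_i:
  -117, 159, 15  ⇒  2A = 57, A = 28.5.
Then Σ (y_i + y_{i+1})·c_i = 1596, so ȳ = 1596 / (6·28.5) = 28/3.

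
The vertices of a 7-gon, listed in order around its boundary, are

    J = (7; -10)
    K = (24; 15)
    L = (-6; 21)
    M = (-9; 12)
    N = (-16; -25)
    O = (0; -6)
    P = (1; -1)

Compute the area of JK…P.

Apply the shoelace (surveyor's) formula: 2A = Σ (x_i·y_{i+1} − x_{i+1}·y_i), indices taken mod 7.
Cross-terms: 345, 594, 117, 417, 96, 6, -3  ⇒  Σ = 1572
Area = |Σ|/2 = 786.

786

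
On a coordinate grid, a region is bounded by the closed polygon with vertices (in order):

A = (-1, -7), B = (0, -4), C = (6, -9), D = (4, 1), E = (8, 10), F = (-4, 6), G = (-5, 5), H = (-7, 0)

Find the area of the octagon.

142

Apply the surveyor's formula: 2A = Σ (x_i·y_{i+1} − x_{i+1}·y_i), indices taken mod 8.
A→B: (-1)(-4) − (0)(-7) = 4
B→C: (0)(-9) − (6)(-4) = 24
C→D: (6)(1) − (4)(-9) = 42
D→E: (4)(10) − (8)(1) = 32
E→F: (8)(6) − (-4)(10) = 88
F→G: (-4)(5) − (-5)(6) = 10
G→H: (-5)(0) − (-7)(5) = 35
H→A: (-7)(-7) − (-1)(0) = 49
Σ = 284
Area = |Σ|/2 = 142.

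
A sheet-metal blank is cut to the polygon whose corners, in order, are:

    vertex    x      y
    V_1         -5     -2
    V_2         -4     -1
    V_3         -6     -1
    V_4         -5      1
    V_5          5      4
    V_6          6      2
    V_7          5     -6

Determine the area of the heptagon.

Σ = (-3) + (-2) + (-11) + (-25) + (-14) + (-46) + (-40) = -141
Area = |Σ|/2 = 70.5.

70.5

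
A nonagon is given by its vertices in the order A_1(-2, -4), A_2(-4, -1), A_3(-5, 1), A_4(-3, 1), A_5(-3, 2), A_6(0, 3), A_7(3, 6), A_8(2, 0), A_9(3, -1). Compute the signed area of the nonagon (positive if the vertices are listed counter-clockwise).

-37

Apply the shoelace formula: 2A = Σ (x_i·y_{i+1} − x_{i+1}·y_i), indices taken mod 9.
A_1→A_2: (-2)(-1) − (-4)(-4) = -14
A_2→A_3: (-4)(1) − (-5)(-1) = -9
A_3→A_4: (-5)(1) − (-3)(1) = -2
A_4→A_5: (-3)(2) − (-3)(1) = -3
A_5→A_6: (-3)(3) − (0)(2) = -9
A_6→A_7: (0)(6) − (3)(3) = -9
A_7→A_8: (3)(0) − (2)(6) = -12
A_8→A_9: (2)(-1) − (3)(0) = -2
A_9→A_1: (3)(-4) − (-2)(-1) = -14
Σ = -74
Signed area = Σ/2 = -37 (negative ⇒ clockwise traversal).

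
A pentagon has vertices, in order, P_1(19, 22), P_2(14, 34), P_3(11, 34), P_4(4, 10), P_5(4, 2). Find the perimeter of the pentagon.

74

|P_1P_2| = √((-5)² + (12)²) = √169 = 13
|P_2P_3| = √((-3)² + (0)²) = √9 = 3
|P_3P_4| = √((-7)² + (-24)²) = √625 = 25
|P_4P_5| = √((0)² + (-8)²) = √64 = 8
|P_5P_1| = √((15)² + (20)²) = √625 = 25
Perimeter = 13 + 3 + 25 + 8 + 25 = 74.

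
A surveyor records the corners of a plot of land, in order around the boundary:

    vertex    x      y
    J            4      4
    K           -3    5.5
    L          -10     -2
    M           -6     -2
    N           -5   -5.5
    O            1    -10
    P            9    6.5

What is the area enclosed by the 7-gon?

144

Apply Gauss's area formula: 2A = Σ (x_i·y_{i+1} − x_{i+1}·y_i), indices taken mod 7.
Σ = (34) + (61) + (8) + (23) + (55.5) + (96.5) + (10) = 288
Area = |Σ|/2 = 144.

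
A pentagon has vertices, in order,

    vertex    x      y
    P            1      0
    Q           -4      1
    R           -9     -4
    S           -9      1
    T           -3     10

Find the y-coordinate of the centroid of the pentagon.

83/29

Apply the surveyor's formula. First the cross-terms c_i = x_i·y_{i+1} − x_{i+1}·y_i:
  1, 25, -45, -87, -10  ⇒  2A = -116, A = -58.
Then Σ (y_i + y_{i+1})·c_i = -996, so ȳ = -996 / (6·(-58)) = 83/29.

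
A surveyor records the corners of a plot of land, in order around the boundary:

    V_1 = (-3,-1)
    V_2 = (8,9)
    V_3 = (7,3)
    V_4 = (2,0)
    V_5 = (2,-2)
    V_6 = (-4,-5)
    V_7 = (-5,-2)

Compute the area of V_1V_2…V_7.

Apply the shoelace (surveyor's) formula: 2A = Σ (x_i·y_{i+1} − x_{i+1}·y_i), indices taken mod 7.
V_1→V_2: (-3)(9) − (8)(-1) = -19
V_2→V_3: (8)(3) − (7)(9) = -39
V_3→V_4: (7)(0) − (2)(3) = -6
V_4→V_5: (2)(-2) − (2)(0) = -4
V_5→V_6: (2)(-5) − (-4)(-2) = -18
V_6→V_7: (-4)(-2) − (-5)(-5) = -17
V_7→V_1: (-5)(-1) − (-3)(-2) = -1
Σ = -104
Area = |Σ|/2 = 52.

52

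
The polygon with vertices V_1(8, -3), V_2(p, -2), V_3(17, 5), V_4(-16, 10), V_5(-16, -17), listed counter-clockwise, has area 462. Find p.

The doubled signed area Σ (x_i y_{i+1} − x_{i+1} y_i) is linear in p.
With p=0 it equals 884; the coefficient of p is 8 (from the two edges through V_2).
So 8·p + 884 = 2·462 = 924 ⇒ p = 5.

5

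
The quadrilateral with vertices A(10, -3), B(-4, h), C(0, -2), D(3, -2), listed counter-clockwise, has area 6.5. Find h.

0

The doubled signed area Σ (x_i y_{i+1} − x_{i+1} y_i) is linear in h.
With h=0 it equals 13; the coefficient of h is 10 (from the two edges through B).
So 10·h + 13 = 2·6.5 = 13 ⇒ h = 0.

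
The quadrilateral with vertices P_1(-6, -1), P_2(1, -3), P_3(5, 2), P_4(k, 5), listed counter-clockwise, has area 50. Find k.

The doubled signed area Σ (x_i y_{i+1} − x_{i+1} y_i) is linear in k.
With k=0 it equals 91; the coefficient of k is -3 (from the two edges through P_4).
So -3·k + 91 = 2·50 = 100 ⇒ k = -3.

-3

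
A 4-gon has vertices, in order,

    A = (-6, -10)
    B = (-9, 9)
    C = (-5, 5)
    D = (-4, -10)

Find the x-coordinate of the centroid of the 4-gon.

Apply the surveyor's formula. First the cross-terms c_i = x_i·y_{i+1} − x_{i+1}·y_i:
  -144, 0, 70, -20  ⇒  2A = -94, A = -47.
Then Σ (x_i + x_{i+1})·c_i = 1730, so x̄ = 1730 / (6·(-47)) = -865/141.

-865/141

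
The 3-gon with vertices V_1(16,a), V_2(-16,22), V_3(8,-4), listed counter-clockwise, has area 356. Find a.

The doubled signed area Σ (x_i y_{i+1} − x_{i+1} y_i) is linear in a.
With a=0 it equals 304; the coefficient of a is 24 (from the two edges through V_1).
So 24·a + 304 = 2·356 = 712 ⇒ a = 17.

17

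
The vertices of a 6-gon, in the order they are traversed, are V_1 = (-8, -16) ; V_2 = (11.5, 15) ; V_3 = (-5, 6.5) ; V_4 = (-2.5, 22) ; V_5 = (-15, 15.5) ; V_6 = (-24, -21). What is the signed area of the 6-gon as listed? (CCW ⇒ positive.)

Apply the surveyor's formula: 2A = Σ (x_i·y_{i+1} − x_{i+1}·y_i), indices taken mod 6.
Cross-terms: 64, 149.75, -93.75, 291.25, 687, 216  ⇒  Σ = 1314.25
Signed area = Σ/2 = 657.125 (positive ⇒ counter-clockwise traversal).

657.125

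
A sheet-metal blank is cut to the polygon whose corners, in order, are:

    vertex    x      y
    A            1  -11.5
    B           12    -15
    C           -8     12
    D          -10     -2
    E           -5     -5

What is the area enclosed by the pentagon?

192.75

Σ = (123) + (24) + (136) + (40) + (62.5) = 385.5
Area = |Σ|/2 = 192.75.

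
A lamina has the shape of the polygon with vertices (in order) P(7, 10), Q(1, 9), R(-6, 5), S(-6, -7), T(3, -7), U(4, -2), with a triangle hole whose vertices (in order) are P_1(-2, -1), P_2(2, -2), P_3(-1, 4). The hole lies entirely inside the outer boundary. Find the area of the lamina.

Outer boundary:
Cross-terms: 53, 59, 72, 63, 22, 54  ⇒  Σ = 323
Area = |Σ|/2 = 161.5.
Hole:
Apply Gauss's area formula: 2A = Σ (x_i·y_{i+1} − x_{i+1}·y_i), indices taken mod 3.
Cross-terms: 6, 6, 9  ⇒  Σ = 21
Area = |Σ|/2 = 10.5.
Net area = 161.5 − 10.5 = 151.

151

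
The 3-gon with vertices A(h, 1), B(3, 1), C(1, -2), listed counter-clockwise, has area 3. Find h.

The doubled signed area Σ (x_i y_{i+1} − x_{i+1} y_i) is linear in h.
With h=0 it equals -9; the coefficient of h is 3 (from the two edges through A).
So 3·h + -9 = 2·3 = 6 ⇒ h = 5.

5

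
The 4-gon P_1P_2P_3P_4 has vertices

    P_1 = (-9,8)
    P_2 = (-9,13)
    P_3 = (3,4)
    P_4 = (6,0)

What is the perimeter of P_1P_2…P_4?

|P_1P_2| = √((0)² + (5)²) = √25 = 5
|P_2P_3| = √((12)² + (-9)²) = √225 = 15
|P_3P_4| = √((3)² + (-4)²) = √25 = 5
|P_4P_1| = √((-15)² + (8)²) = √289 = 17
Perimeter = 5 + 15 + 5 + 17 = 42.

42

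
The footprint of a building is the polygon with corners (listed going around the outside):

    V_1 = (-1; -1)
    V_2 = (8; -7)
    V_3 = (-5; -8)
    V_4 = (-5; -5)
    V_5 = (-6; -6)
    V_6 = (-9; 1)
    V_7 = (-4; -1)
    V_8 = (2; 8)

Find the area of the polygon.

Apply Gauss's area formula: 2A = Σ (x_i·y_{i+1} − x_{i+1}·y_i), indices taken mod 8.
Σ = (15) + (-99) + (-15) + (0) + (-60) + (13) + (-30) + (6) = -170
Area = |Σ|/2 = 85.

85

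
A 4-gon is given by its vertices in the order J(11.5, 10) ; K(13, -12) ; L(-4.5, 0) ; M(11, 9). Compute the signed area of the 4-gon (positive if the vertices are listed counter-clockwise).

Σ = (-268) + (-54) + (-40.5) + (6.5) = -356
Signed area = Σ/2 = -178 (negative ⇒ clockwise traversal).

-178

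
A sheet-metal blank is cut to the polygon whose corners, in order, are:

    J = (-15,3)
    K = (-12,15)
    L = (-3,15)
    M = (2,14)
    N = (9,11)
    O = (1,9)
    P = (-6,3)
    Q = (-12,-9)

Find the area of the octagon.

Apply the shoelace formula: 2A = Σ (x_i·y_{i+1} − x_{i+1}·y_i), indices taken mod 8.
J→K: (-15)(15) − (-12)(3) = -189
K→L: (-12)(15) − (-3)(15) = -135
L→M: (-3)(14) − (2)(15) = -72
M→N: (2)(11) − (9)(14) = -104
N→O: (9)(9) − (1)(11) = 70
O→P: (1)(3) − (-6)(9) = 57
P→Q: (-6)(-9) − (-12)(3) = 90
Q→J: (-12)(3) − (-15)(-9) = -171
Σ = -454
Area = |Σ|/2 = 227.

227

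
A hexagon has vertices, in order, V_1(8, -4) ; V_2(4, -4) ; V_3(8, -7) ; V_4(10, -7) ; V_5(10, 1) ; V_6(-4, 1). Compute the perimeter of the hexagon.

46

|V_1V_2| = √((-4)² + (0)²) = √16 = 4
|V_2V_3| = √((4)² + (-3)²) = √25 = 5
|V_3V_4| = √((2)² + (0)²) = √4 = 2
|V_4V_5| = √((0)² + (8)²) = √64 = 8
|V_5V_6| = √((-14)² + (0)²) = √196 = 14
|V_6V_1| = √((12)² + (-5)²) = √169 = 13
Perimeter = 4 + 5 + 2 + 8 + 14 + 13 = 46.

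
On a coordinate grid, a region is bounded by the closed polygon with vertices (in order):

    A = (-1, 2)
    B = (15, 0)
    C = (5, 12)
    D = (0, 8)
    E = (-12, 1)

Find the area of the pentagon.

131.5

Apply Gauss's area formula: 2A = Σ (x_i·y_{i+1} − x_{i+1}·y_i), indices taken mod 5.
Σ = (-30) + (180) + (40) + (96) + (-23) = 263
Area = |Σ|/2 = 131.5.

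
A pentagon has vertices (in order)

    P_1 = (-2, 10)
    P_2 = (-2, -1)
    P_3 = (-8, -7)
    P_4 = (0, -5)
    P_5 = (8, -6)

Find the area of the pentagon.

Apply the shoelace (surveyor's) formula: 2A = Σ (x_i·y_{i+1} − x_{i+1}·y_i), indices taken mod 5.
Cross-terms: 22, 6, 40, 40, 68  ⇒  Σ = 176
Area = |Σ|/2 = 88.

88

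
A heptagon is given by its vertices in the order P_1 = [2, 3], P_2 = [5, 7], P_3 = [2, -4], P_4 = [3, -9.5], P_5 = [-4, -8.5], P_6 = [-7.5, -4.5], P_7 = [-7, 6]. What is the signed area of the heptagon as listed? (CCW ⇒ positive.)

Cross-terms: -1, -34, -7, -63.5, -45.75, -76.5, -33  ⇒  Σ = -260.75
Signed area = Σ/2 = -130.375 (negative ⇒ clockwise traversal).

-130.375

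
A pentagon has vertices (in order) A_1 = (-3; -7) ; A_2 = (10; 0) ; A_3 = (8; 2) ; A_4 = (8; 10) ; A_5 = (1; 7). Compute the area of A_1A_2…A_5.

Cross-terms: 70, 20, 64, 46, 14  ⇒  Σ = 214
Area = |Σ|/2 = 107.

107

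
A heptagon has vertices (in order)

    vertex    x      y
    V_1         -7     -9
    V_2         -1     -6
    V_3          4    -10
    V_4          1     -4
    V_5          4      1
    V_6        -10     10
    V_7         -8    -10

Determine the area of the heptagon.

155

Apply the shoelace formula: 2A = Σ (x_i·y_{i+1} − x_{i+1}·y_i), indices taken mod 7.
Cross-terms: 33, 34, -6, 17, 50, 180, 2  ⇒  Σ = 310
Area = |Σ|/2 = 155.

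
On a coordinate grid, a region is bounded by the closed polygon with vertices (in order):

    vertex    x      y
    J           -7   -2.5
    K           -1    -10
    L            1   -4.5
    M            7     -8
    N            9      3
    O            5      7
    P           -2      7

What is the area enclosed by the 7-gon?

174.75

Apply Gauss's area formula: 2A = Σ (x_i·y_{i+1} − x_{i+1}·y_i), indices taken mod 7.
Cross-terms: 67.5, 14.5, 23.5, 93, 48, 49, 54  ⇒  Σ = 349.5
Area = |Σ|/2 = 174.75.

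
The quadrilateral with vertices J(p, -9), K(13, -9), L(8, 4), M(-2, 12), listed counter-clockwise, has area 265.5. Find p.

-8

The doubled signed area Σ (x_i y_{i+1} − x_{i+1} y_i) is linear in p.
With p=0 it equals 363; the coefficient of p is -21 (from the two edges through J).
So -21·p + 363 = 2·265.5 = 531 ⇒ p = -8.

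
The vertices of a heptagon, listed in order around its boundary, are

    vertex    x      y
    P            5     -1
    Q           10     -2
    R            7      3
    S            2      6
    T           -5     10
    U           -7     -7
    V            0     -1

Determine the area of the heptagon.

Σ = (0) + (44) + (36) + (50) + (105) + (7) + (5) = 247
Area = |Σ|/2 = 123.5.

123.5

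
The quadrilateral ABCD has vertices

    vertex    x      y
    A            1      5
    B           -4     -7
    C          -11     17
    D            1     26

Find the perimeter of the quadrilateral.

74

|AB| = √((-5)² + (-12)²) = √169 = 13
|BC| = √((-7)² + (24)²) = √625 = 25
|CD| = √((12)² + (9)²) = √225 = 15
|DA| = √((0)² + (-21)²) = √441 = 21
Perimeter = 13 + 25 + 15 + 21 = 74.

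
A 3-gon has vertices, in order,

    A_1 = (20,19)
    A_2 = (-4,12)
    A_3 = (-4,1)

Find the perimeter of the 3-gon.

|A_1A_2| = √((-24)² + (-7)²) = √625 = 25
|A_2A_3| = √((0)² + (-11)²) = √121 = 11
|A_3A_1| = √((24)² + (18)²) = √900 = 30
Perimeter = 25 + 11 + 30 = 66.

66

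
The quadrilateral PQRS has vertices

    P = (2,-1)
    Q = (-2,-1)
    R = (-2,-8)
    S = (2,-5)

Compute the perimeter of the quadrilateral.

20

|PQ| = √((-4)² + (0)²) = √16 = 4
|QR| = √((0)² + (-7)²) = √49 = 7
|RS| = √((4)² + (3)²) = √25 = 5
|SP| = √((0)² + (4)²) = √16 = 4
Perimeter = 4 + 7 + 5 + 4 = 20.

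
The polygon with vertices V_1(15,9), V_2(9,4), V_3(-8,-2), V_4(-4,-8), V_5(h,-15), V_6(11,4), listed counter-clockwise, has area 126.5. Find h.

-5

The doubled signed area Σ (x_i y_{i+1} − x_{i+1} y_i) is linear in h.
With h=0 it equals 313; the coefficient of h is 12 (from the two edges through V_5).
So 12·h + 313 = 2·126.5 = 253 ⇒ h = -5.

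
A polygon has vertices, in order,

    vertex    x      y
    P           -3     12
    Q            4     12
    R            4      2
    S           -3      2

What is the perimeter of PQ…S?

|PQ| = √((7)² + (0)²) = √49 = 7
|QR| = √((0)² + (-10)²) = √100 = 10
|RS| = √((-7)² + (0)²) = √49 = 7
|SP| = √((0)² + (10)²) = √100 = 10
Perimeter = 7 + 10 + 7 + 10 = 34.

34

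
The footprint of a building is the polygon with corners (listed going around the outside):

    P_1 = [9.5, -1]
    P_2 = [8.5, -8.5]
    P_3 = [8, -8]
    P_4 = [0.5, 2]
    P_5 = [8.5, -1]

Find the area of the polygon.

Apply the shoelace formula: 2A = Σ (x_i·y_{i+1} − x_{i+1}·y_i), indices taken mod 5.
Cross-terms: -72.25, 0, 20, -17.5, 1  ⇒  Σ = -68.75
Area = |Σ|/2 = 34.375.

34.375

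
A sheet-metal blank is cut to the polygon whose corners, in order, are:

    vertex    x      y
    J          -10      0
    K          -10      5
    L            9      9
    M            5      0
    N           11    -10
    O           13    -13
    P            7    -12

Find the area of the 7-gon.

239

Cross-terms: -50, -135, -45, -50, -13, -65, -120  ⇒  Σ = -478
Area = |Σ|/2 = 239.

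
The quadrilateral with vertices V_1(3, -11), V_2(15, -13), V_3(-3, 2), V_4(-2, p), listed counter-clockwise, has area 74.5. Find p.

The doubled signed area Σ (x_i y_{i+1} − x_{i+1} y_i) is linear in p.
With p=0 it equals 143; the coefficient of p is -6 (from the two edges through V_4).
So -6·p + 143 = 2·74.5 = 149 ⇒ p = -1.

-1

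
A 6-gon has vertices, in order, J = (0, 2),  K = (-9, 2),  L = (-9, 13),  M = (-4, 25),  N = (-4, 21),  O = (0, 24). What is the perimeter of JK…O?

64

|JK| = √((-9)² + (0)²) = √81 = 9
|KL| = √((0)² + (11)²) = √121 = 11
|LM| = √((5)² + (12)²) = √169 = 13
|MN| = √((0)² + (-4)²) = √16 = 4
|NO| = √((4)² + (3)²) = √25 = 5
|OJ| = √((0)² + (-22)²) = √484 = 22
Perimeter = 9 + 11 + 13 + 4 + 5 + 22 = 64.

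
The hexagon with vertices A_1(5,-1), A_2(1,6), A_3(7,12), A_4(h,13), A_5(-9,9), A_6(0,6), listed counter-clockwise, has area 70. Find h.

The doubled signed area Σ (x_i y_{i+1} − x_{i+1} y_i) is linear in h.
With h=0 it equals 125; the coefficient of h is -3 (from the two edges through A_4).
So -3·h + 125 = 2·70 = 140 ⇒ h = -5.

-5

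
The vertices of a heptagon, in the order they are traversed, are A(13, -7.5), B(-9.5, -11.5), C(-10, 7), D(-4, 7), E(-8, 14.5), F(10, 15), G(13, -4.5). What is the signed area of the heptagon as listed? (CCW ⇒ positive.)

Apply Gauss's area formula: 2A = Σ (x_i·y_{i+1} − x_{i+1}·y_i), indices taken mod 7.
A→B: (13)(-11.5) − (-9.5)(-7.5) = -220.75
B→C: (-9.5)(7) − (-10)(-11.5) = -181.5
C→D: (-10)(7) − (-4)(7) = -42
D→E: (-4)(14.5) − (-8)(7) = -2
E→F: (-8)(15) − (10)(14.5) = -265
F→G: (10)(-4.5) − (13)(15) = -240
G→A: (13)(-7.5) − (13)(-4.5) = -39
Σ = -990.25
Signed area = Σ/2 = -495.125 (negative ⇒ clockwise traversal).

-495.125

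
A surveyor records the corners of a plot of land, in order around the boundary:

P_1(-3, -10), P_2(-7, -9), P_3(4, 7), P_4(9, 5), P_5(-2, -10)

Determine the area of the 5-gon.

94.5

Σ = (-43) + (-13) + (-43) + (-80) + (-10) = -189
Area = |Σ|/2 = 94.5.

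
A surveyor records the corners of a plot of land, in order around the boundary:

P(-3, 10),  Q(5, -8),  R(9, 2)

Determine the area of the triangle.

76

Apply Gauss's area formula: 2A = Σ (x_i·y_{i+1} − x_{i+1}·y_i), indices taken mod 3.
P→Q: (-3)(-8) − (5)(10) = -26
Q→R: (5)(2) − (9)(-8) = 82
R→P: (9)(10) − (-3)(2) = 96
Σ = 152
Area = |Σ|/2 = 76.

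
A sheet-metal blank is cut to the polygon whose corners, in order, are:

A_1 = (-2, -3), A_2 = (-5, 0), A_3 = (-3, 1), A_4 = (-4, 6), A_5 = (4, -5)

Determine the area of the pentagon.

30

Apply the shoelace (surveyor's) formula: 2A = Σ (x_i·y_{i+1} − x_{i+1}·y_i), indices taken mod 5.
Σ = (-15) + (-5) + (-14) + (-4) + (-22) = -60
Area = |Σ|/2 = 30.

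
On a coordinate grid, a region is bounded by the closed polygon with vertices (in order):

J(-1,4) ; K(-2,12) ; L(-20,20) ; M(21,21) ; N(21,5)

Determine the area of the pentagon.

Apply Gauss's area formula: 2A = Σ (x_i·y_{i+1} − x_{i+1}·y_i), indices taken mod 5.
Cross-terms: -4, 200, -840, -336, 89  ⇒  Σ = -891
Area = |Σ|/2 = 445.5.

445.5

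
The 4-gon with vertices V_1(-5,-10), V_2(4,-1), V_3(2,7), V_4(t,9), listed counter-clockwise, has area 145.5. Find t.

-9

The doubled signed area Σ (x_i y_{i+1} − x_{i+1} y_i) is linear in t.
With t=0 it equals 138; the coefficient of t is -17 (from the two edges through V_4).
So -17·t + 138 = 2·145.5 = 291 ⇒ t = -9.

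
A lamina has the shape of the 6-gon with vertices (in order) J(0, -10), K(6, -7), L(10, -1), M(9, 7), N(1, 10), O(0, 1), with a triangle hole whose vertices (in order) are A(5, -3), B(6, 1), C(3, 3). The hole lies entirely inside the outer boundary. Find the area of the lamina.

136.5

Outer boundary:
Apply the shoelace formula: 2A = Σ (x_i·y_{i+1} − x_{i+1}·y_i), indices taken mod 6.
Cross-terms: 60, 64, 79, 83, 1, 0  ⇒  Σ = 287
Area = |Σ|/2 = 143.5.
Hole:
A→B: (5)(1) − (6)(-3) = 23
B→C: (6)(3) − (3)(1) = 15
C→A: (3)(-3) − (5)(3) = -24
Σ = 14
Area = |Σ|/2 = 7.
Net area = 143.5 − 7 = 136.5.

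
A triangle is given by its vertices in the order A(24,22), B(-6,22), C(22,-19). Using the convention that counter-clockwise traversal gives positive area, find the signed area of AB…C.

A→B: (24)(22) − (-6)(22) = 660
B→C: (-6)(-19) − (22)(22) = -370
C→A: (22)(22) − (24)(-19) = 940
Σ = 1230
Signed area = Σ/2 = 615 (positive ⇒ counter-clockwise traversal).

615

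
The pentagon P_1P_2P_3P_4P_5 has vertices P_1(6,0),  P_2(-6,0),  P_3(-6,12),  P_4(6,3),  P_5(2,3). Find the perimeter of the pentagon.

48

|P_1P_2| = √((-12)² + (0)²) = √144 = 12
|P_2P_3| = √((0)² + (12)²) = √144 = 12
|P_3P_4| = √((12)² + (-9)²) = √225 = 15
|P_4P_5| = √((-4)² + (0)²) = √16 = 4
|P_5P_1| = √((4)² + (-3)²) = √25 = 5
Perimeter = 12 + 12 + 15 + 4 + 5 = 48.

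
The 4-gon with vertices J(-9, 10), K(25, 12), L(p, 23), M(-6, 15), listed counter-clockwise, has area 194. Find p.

-14

The doubled signed area Σ (x_i y_{i+1} − x_{i+1} y_i) is linear in p.
With p=0 it equals 430; the coefficient of p is 3 (from the two edges through L).
So 3·p + 430 = 2·194 = 388 ⇒ p = -14.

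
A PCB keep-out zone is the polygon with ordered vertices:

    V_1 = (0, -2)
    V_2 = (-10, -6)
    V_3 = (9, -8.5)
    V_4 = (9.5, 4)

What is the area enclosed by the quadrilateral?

Apply Gauss's area formula: 2A = Σ (x_i·y_{i+1} − x_{i+1}·y_i), indices taken mod 4.
V_1→V_2: (0)(-6) − (-10)(-2) = -20
V_2→V_3: (-10)(-8.5) − (9)(-6) = 139
V_3→V_4: (9)(4) − (9.5)(-8.5) = 116.75
V_4→V_1: (9.5)(-2) − (0)(4) = -19
Σ = 216.75
Area = |Σ|/2 = 108.375.

108.375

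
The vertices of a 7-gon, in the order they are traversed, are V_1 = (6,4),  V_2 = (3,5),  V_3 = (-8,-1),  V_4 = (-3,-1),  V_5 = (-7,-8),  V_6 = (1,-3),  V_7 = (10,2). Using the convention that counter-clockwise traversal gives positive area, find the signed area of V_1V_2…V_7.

Cross-terms: 18, 37, 5, 17, 29, 32, 28  ⇒  Σ = 166
Signed area = Σ/2 = 83 (positive ⇒ counter-clockwise traversal).

83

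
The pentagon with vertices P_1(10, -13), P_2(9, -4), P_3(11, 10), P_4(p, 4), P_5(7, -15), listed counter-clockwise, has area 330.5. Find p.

The doubled signed area Σ (x_i y_{i+1} − x_{i+1} y_i) is linear in p.
With p=0 it equals 286; the coefficient of p is -25 (from the two edges through P_4).
So -25·p + 286 = 2·330.5 = 661 ⇒ p = -15.

-15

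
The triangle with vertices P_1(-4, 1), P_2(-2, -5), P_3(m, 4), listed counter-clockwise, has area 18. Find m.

Write out the shoelace sum; only the two edges meeting at P_3 involve m:
2·Area = [((-2)·4 − m·(-5)) + (m·1 − (-4)·4)] + 22
       = 6·m + 30 = 36
⇒ m = 1.

1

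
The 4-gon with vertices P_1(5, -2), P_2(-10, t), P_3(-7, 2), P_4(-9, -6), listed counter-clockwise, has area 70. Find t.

6

The doubled signed area Σ (x_i y_{i+1} − x_{i+1} y_i) is linear in t.
With t=0 it equals 68; the coefficient of t is 12 (from the two edges through P_2).
So 12·t + 68 = 2·70 = 140 ⇒ t = 6.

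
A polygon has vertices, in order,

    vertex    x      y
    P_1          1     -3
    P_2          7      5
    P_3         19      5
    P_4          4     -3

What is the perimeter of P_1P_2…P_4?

42

|P_1P_2| = √((6)² + (8)²) = √100 = 10
|P_2P_3| = √((12)² + (0)²) = √144 = 12
|P_3P_4| = √((-15)² + (-8)²) = √289 = 17
|P_4P_1| = √((-3)² + (0)²) = √9 = 3
Perimeter = 10 + 12 + 17 + 3 = 42.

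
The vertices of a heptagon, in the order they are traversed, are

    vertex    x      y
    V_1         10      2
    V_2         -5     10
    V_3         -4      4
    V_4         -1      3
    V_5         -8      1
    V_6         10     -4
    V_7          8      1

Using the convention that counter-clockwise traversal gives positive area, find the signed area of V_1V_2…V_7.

Σ = (110) + (20) + (-8) + (23) + (22) + (42) + (6) = 215
Signed area = Σ/2 = 107.5 (positive ⇒ counter-clockwise traversal).

107.5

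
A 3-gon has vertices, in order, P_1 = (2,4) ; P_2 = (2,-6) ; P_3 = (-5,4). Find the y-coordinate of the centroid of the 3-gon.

Apply the surveyor's formula. First the cross-terms c_i = x_i·y_{i+1} − x_{i+1}·y_i:
  -20, -22, -28  ⇒  2A = -70, A = -35.
Then Σ (y_i + y_{i+1})·c_i = -140, so ȳ = -140 / (6·(-35)) = 2/3.

2/3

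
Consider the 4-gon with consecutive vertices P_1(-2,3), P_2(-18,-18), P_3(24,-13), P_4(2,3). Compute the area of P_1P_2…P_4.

Σ = (90) + (666) + (98) + (12) = 866
Area = |Σ|/2 = 433.

433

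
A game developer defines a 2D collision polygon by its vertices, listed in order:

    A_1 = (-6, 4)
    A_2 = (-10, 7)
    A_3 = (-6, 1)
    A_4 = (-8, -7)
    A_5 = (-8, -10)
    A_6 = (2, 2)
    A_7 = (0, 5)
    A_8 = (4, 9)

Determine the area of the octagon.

Apply the shoelace (surveyor's) formula: 2A = Σ (x_i·y_{i+1} − x_{i+1}·y_i), indices taken mod 8.
Σ = (-2) + (32) + (50) + (24) + (4) + (10) + (-20) + (70) = 168
Area = |Σ|/2 = 84.

84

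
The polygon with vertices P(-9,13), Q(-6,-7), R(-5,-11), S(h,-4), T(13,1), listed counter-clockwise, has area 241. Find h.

5

The doubled signed area Σ (x_i y_{i+1} − x_{i+1} y_i) is linear in h.
With h=0 it equals 422; the coefficient of h is 12 (from the two edges through S).
So 12·h + 422 = 2·241 = 482 ⇒ h = 5.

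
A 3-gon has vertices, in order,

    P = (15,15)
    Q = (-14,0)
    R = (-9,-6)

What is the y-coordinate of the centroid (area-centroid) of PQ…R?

Apply the shoelace (surveyor's) formula. First the cross-terms c_i = x_i·y_{i+1} − x_{i+1}·y_i:
  210, 84, -45  ⇒  2A = 249, A = 124.5.
Then Σ (y_i + y_{i+1})·c_i = 2241, so ȳ = 2241 / (6·124.5) = 3.

3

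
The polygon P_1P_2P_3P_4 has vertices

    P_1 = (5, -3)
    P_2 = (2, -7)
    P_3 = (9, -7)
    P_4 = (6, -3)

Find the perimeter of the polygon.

|P_1P_2| = √((-3)² + (-4)²) = √25 = 5
|P_2P_3| = √((7)² + (0)²) = √49 = 7
|P_3P_4| = √((-3)² + (4)²) = √25 = 5
|P_4P_1| = √((-1)² + (0)²) = √1 = 1
Perimeter = 5 + 7 + 5 + 1 = 18.

18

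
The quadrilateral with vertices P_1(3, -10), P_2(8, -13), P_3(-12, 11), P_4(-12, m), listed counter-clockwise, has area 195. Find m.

The doubled signed area Σ (x_i y_{i+1} − x_{i+1} y_i) is linear in m.
With m=0 it equals 225; the coefficient of m is -15 (from the two edges through P_4).
So -15·m + 225 = 2·195 = 390 ⇒ m = -11.

-11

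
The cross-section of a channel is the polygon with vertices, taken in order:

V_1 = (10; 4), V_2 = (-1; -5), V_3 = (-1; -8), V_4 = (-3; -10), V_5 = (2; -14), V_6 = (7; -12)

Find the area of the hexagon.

Apply the shoelace formula: 2A = Σ (x_i·y_{i+1} − x_{i+1}·y_i), indices taken mod 6.
Cross-terms: -46, 3, -14, 62, 74, 148  ⇒  Σ = 227
Area = |Σ|/2 = 113.5.

113.5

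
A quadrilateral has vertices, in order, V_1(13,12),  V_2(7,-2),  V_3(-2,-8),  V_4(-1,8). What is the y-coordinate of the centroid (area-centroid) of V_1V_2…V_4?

Apply the shoelace formula. First the cross-terms c_i = x_i·y_{i+1} − x_{i+1}·y_i:
  -110, -60, -24, -116  ⇒  2A = -310, A = -155.
Then Σ (y_i + y_{i+1})·c_i = -2820, so ȳ = -2820 / (6·(-155)) = 94/31.

94/31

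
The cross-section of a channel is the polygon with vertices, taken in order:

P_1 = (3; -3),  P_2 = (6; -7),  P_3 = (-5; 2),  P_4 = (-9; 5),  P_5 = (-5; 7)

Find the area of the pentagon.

Apply the shoelace formula: 2A = Σ (x_i·y_{i+1} − x_{i+1}·y_i), indices taken mod 5.
P_1→P_2: (3)(-7) − (6)(-3) = -3
P_2→P_3: (6)(2) − (-5)(-7) = -23
P_3→P_4: (-5)(5) − (-9)(2) = -7
P_4→P_5: (-9)(7) − (-5)(5) = -38
P_5→P_1: (-5)(-3) − (3)(7) = -6
Σ = -77
Area = |Σ|/2 = 38.5.

38.5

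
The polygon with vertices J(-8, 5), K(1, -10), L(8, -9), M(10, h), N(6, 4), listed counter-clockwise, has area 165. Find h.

-4

Write out the shoelace sum; only the two edges meeting at M involve h:
2·Area = [(8·h − 10·(-9)) + (10·4 − 6·h)] + 208
       = 2·h + 338 = 330
⇒ h = -4.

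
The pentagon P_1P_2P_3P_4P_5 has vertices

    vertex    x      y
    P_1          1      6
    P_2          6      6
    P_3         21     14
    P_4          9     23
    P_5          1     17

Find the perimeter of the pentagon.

|P_1P_2| = √((5)² + (0)²) = √25 = 5
|P_2P_3| = √((15)² + (8)²) = √289 = 17
|P_3P_4| = √((-12)² + (9)²) = √225 = 15
|P_4P_5| = √((-8)² + (-6)²) = √100 = 10
|P_5P_1| = √((0)² + (-11)²) = √121 = 11
Perimeter = 5 + 17 + 15 + 10 + 11 = 58.

58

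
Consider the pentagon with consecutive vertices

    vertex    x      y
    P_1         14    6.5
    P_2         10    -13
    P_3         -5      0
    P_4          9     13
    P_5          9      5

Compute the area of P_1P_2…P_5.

Cross-terms: -247, -65, -65, -72, -11.5  ⇒  Σ = -460.5
Area = |Σ|/2 = 230.25.

230.25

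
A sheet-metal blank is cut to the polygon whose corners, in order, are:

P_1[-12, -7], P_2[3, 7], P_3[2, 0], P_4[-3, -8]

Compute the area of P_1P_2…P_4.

Apply the surveyor's formula: 2A = Σ (x_i·y_{i+1} − x_{i+1}·y_i), indices taken mod 4.
P_1→P_2: (-12)(7) − (3)(-7) = -63
P_2→P_3: (3)(0) − (2)(7) = -14
P_3→P_4: (2)(-8) − (-3)(0) = -16
P_4→P_1: (-3)(-7) − (-12)(-8) = -75
Σ = -168
Area = |Σ|/2 = 84.

84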